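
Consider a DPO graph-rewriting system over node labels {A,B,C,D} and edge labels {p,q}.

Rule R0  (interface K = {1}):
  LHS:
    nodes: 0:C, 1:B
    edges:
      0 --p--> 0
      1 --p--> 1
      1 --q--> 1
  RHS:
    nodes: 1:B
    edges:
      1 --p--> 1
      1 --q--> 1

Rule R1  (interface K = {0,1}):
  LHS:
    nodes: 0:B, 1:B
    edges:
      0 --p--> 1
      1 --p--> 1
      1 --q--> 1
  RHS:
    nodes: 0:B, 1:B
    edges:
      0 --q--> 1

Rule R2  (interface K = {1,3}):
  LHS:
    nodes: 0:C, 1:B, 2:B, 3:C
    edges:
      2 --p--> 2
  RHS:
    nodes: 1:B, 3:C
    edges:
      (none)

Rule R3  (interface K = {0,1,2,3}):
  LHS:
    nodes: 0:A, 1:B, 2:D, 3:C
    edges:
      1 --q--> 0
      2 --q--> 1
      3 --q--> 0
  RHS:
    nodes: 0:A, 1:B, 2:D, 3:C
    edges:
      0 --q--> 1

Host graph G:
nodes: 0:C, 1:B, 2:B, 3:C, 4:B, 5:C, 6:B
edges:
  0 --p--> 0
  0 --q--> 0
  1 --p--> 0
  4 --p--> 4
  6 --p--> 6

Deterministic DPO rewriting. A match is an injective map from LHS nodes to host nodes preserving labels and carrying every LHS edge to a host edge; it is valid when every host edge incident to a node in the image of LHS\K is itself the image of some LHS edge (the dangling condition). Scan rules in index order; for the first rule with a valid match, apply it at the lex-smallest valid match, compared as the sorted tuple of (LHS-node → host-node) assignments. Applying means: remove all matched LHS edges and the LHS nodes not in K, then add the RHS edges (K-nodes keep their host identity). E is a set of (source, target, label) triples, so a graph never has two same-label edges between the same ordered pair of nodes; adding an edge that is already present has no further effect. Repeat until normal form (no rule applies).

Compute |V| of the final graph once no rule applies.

start.  V:7 E:5  edges: 0-p->0 0-q->0 1-p->0 4-p->4 6-p->6
1. fire R2 via {0↦3, 1↦1, 2↦4, 3↦0}  →  V:5 E:4  edges: 0-p->0 0-q->0 1-p->0 6-p->6
2. fire R2 via {0↦5, 1↦1, 2↦6, 3↦0}  →  V:3 E:3  edges: 0-p->0 0-q->0 1-p->0
halt: no rule applies after step 2
NF nodes: {0:C, 1:B, 2:B}

Answer: 3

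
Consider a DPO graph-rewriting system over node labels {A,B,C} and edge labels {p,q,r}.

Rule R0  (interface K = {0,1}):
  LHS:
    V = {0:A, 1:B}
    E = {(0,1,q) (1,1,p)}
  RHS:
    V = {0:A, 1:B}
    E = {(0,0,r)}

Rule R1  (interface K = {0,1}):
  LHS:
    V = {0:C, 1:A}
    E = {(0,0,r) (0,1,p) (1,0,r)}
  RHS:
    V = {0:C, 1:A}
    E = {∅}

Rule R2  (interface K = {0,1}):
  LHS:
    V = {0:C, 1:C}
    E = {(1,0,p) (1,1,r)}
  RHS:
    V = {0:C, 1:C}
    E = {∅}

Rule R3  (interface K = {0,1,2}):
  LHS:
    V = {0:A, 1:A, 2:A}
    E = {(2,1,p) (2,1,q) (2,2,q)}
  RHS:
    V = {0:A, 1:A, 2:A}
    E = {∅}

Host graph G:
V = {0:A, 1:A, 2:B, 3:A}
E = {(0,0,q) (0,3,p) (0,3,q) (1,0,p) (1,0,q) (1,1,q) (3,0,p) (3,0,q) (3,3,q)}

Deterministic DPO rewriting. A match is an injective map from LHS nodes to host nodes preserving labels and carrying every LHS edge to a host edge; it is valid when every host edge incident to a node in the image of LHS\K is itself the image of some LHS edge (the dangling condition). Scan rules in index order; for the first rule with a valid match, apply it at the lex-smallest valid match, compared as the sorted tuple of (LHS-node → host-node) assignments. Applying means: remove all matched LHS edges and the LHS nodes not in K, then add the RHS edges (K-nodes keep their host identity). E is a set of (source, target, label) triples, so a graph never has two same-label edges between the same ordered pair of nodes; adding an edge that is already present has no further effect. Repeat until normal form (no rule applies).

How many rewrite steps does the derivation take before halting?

start.  V:4 E:9  edges: 0-q->0 0-p->3 0-q->3 1-p->0 1-q->0 1-q->1 3-p->0 3-q->0 3-q->3
1. fire R3 via {0↦1, 1↦0, 2↦3}  →  V:4 E:6  edges: 0-q->0 0-p->3 0-q->3 1-p->0 1-q->0 1-q->1
2. fire R3 via {0↦1, 1↦3, 2↦0}  →  V:4 E:3  edges: 1-p->0 1-q->0 1-q->1
3. fire R3 via {0↦3, 1↦0, 2↦1}  →  V:4 E:0  edges: ∅
halt: no rule applies after step 3

Answer: 3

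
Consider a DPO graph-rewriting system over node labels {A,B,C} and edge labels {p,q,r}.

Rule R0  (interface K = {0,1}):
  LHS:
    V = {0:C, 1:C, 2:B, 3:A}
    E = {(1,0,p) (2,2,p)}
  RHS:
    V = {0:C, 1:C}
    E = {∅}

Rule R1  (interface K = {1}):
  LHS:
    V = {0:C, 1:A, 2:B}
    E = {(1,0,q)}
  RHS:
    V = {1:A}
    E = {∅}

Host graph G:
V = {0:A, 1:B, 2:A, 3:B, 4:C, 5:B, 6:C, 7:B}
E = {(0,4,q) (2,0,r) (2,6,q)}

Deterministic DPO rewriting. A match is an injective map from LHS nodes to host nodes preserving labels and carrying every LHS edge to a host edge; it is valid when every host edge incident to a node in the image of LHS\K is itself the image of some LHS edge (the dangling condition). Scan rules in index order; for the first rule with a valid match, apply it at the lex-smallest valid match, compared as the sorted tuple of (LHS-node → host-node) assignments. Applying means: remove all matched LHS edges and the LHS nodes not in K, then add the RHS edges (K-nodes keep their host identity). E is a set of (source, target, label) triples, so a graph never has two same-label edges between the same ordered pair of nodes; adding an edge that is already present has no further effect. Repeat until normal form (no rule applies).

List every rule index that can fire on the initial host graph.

Answer: [R1]

Derivation:
R0: no valid match — LHS pattern not found
R1: 8 valid matches — {0↦4, 1↦0, 2↦1}, {0↦4, 1↦0, 2↦3}, {0↦4, 1↦0, 2↦5} (+5 more)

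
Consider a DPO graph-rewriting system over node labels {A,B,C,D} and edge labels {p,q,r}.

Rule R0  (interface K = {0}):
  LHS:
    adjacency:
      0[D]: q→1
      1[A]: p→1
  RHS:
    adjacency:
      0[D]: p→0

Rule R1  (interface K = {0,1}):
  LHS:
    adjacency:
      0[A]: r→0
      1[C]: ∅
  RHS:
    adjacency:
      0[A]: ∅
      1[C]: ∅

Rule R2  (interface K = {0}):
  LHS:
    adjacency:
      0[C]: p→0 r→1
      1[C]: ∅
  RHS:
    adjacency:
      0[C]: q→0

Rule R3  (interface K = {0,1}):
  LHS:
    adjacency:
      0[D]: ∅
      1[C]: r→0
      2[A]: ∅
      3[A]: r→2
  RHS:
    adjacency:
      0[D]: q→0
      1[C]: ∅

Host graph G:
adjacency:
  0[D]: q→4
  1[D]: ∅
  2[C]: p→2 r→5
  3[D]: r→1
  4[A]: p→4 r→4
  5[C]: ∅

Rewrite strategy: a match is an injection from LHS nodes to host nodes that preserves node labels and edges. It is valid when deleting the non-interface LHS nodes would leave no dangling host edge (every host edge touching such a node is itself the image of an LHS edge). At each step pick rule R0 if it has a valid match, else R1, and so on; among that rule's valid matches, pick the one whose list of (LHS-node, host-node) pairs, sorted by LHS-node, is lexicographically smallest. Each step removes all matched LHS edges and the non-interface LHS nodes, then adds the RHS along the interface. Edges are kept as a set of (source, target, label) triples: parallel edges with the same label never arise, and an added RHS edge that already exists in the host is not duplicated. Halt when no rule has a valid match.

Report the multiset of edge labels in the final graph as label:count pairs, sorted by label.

initial: |V|=6 |E|=6  E = 0-q->4 2-p->2 2-r->5 3-r->1 4-p->4 4-r->4
step 1: apply R1 at {0↦4, 1↦2}  → |V|=6 |E|=5  E = 0-q->4 2-p->2 2-r->5 3-r->1 4-p->4
step 2: apply R0 at {0↦0, 1↦4}  → |V|=5 |E|=4  E = 0-p->0 2-p->2 2-r->5 3-r->1
step 3: apply R2 at {0↦2, 1↦5}  → |V|=4 |E|=3  E = 0-p->0 2-q->2 3-r->1
normal form: no rule applies after step 3
NF edges: [(0, 0, 'p'), (2, 2, 'q'), (3, 1, 'r')]

Answer: p:1 q:1 r:1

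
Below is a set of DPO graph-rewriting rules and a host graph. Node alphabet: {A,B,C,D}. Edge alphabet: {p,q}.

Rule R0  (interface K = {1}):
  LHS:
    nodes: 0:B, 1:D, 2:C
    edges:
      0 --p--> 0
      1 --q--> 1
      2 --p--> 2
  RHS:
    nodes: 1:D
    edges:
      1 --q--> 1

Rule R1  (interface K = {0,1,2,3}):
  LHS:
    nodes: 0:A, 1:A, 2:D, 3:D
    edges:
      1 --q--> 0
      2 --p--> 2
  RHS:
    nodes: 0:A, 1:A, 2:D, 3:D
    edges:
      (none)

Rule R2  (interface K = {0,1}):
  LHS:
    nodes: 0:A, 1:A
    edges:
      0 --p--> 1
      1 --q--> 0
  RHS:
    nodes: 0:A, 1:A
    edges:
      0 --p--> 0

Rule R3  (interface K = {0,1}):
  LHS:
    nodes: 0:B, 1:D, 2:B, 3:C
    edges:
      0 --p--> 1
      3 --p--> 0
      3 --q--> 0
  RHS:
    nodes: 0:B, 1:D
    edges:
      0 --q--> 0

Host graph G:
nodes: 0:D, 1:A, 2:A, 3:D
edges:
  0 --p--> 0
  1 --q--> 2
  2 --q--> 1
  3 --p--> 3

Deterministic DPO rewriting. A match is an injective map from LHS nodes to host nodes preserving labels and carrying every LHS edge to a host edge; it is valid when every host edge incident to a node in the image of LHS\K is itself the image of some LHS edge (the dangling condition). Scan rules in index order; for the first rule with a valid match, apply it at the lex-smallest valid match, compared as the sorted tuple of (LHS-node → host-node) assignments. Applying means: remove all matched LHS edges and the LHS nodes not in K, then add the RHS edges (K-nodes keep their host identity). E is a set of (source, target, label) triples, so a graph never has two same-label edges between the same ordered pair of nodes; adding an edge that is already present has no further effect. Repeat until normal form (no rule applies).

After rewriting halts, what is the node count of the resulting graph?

initial: |V|=4 |E|=4  E = 0-p->0 1-q->2 2-q->1 3-p->3
step 1: apply R1 at {0↦1, 1↦2, 2↦0, 3↦3}  → |V|=4 |E|=2  E = 1-q->2 3-p->3
step 2: apply R1 at {0↦2, 1↦1, 2↦3, 3↦0}  → |V|=4 |E|=0  E = ∅
normal form: no rule applies after step 2
NF nodes: {0:D, 1:A, 2:A, 3:D}

Answer: 4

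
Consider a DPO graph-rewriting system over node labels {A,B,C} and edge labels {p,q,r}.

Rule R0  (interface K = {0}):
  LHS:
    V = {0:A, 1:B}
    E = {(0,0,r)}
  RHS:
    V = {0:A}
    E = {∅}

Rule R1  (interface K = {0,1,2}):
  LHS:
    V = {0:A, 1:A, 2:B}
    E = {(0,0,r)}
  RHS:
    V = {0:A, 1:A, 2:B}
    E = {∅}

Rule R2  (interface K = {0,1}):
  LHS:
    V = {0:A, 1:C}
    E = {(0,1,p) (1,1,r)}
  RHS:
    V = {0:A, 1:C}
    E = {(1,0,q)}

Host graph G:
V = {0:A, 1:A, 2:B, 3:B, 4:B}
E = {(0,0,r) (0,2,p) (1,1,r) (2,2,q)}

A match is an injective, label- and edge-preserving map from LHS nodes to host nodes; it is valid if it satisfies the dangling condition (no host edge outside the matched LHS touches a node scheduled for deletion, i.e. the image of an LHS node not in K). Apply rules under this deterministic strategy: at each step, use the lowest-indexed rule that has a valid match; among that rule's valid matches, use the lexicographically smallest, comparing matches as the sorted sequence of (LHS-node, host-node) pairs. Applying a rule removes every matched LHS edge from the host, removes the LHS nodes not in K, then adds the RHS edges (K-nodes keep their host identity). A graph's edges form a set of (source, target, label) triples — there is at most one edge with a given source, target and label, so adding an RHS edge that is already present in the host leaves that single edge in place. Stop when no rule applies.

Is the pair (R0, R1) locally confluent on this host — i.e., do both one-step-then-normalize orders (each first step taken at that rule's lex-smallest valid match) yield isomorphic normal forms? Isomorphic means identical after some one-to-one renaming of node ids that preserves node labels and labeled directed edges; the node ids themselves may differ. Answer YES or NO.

branch R0-first: apply at {0↦0, 1↦3} → |E|=3, then 1 more step(s) → NF |V|=3 |E|=2 V={0:A, 1:A, 2:B} E=0-p->2 2-q->2
branch R1-first: apply at {0↦0, 1↦1, 2↦2} → |E|=3, then 1 more step(s) → NF |V|=4 |E|=2 V={0:A, 1:A, 2:B, 4:B} E=0-p->2 2-q->2
graphs not isomorphic

Answer: NO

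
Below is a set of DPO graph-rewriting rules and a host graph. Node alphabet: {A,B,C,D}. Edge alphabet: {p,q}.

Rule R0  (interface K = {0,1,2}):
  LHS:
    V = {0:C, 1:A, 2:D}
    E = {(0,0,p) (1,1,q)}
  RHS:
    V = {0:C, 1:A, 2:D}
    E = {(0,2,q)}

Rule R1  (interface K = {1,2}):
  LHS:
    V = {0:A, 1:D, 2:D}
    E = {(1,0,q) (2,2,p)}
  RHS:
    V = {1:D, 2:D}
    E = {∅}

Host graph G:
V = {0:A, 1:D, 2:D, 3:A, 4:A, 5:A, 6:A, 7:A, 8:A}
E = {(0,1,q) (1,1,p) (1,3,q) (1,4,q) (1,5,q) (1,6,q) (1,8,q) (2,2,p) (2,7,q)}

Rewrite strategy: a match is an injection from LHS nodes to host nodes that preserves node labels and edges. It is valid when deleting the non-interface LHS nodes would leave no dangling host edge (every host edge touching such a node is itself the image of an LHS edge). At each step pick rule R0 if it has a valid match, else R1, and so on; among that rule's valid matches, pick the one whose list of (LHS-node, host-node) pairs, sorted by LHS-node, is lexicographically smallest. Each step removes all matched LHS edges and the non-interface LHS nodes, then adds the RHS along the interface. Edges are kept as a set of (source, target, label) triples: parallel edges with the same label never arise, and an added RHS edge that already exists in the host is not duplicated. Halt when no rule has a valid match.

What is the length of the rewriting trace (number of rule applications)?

start.  V:9 E:9  edges: 0-q->1 1-p->1 1-q->3 1-q->4 1-q->5 1-q->6 1-q->8 2-p->2 2-q->7
1. fire R1 via {0↦3, 1↦1, 2↦2}  →  V:8 E:7  edges: 0-q->1 1-p->1 1-q->4 1-q->5 1-q->6 1-q->8 2-q->7
2. fire R1 via {0↦7, 1↦2, 2↦1}  →  V:7 E:5  edges: 0-q->1 1-q->4 1-q->5 1-q->6 1-q->8
halt: no rule applies after step 2

Answer: 2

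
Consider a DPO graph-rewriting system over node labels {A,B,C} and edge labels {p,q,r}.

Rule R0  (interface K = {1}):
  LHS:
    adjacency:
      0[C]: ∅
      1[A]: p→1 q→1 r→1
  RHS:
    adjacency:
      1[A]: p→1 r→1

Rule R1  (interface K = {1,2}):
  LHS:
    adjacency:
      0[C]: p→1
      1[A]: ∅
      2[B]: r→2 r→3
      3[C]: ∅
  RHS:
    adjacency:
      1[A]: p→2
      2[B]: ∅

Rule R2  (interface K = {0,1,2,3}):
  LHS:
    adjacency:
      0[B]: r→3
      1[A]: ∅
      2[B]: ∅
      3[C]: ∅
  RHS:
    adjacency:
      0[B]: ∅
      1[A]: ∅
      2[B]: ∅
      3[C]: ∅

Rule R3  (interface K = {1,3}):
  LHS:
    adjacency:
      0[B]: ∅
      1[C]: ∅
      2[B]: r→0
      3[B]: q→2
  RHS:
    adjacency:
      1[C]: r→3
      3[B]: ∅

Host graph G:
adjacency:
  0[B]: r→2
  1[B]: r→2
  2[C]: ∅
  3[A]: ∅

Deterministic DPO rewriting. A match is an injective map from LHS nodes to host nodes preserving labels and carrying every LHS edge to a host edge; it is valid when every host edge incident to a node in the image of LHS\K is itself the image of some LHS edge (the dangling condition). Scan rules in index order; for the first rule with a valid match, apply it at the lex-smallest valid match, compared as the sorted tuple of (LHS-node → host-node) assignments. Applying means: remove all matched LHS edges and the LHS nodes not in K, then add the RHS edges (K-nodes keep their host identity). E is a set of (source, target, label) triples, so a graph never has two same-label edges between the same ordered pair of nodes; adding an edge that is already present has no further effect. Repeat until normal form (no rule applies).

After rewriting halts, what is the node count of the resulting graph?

Answer: 4

Steps:
[0] host  ⇒  4 nodes, 2 edges  {0-r->2 1-r->2}
[1] R2 @ {0↦0, 1↦3, 2↦1, 3↦2}  ⇒  4 nodes, 1 edges  {1-r->2}
[2] R2 @ {0↦1, 1↦3, 2↦0, 3↦2}  ⇒  4 nodes, 0 edges  {∅}
halt: no rule applies after step 2
NF nodes: {0:B, 1:B, 2:C, 3:A}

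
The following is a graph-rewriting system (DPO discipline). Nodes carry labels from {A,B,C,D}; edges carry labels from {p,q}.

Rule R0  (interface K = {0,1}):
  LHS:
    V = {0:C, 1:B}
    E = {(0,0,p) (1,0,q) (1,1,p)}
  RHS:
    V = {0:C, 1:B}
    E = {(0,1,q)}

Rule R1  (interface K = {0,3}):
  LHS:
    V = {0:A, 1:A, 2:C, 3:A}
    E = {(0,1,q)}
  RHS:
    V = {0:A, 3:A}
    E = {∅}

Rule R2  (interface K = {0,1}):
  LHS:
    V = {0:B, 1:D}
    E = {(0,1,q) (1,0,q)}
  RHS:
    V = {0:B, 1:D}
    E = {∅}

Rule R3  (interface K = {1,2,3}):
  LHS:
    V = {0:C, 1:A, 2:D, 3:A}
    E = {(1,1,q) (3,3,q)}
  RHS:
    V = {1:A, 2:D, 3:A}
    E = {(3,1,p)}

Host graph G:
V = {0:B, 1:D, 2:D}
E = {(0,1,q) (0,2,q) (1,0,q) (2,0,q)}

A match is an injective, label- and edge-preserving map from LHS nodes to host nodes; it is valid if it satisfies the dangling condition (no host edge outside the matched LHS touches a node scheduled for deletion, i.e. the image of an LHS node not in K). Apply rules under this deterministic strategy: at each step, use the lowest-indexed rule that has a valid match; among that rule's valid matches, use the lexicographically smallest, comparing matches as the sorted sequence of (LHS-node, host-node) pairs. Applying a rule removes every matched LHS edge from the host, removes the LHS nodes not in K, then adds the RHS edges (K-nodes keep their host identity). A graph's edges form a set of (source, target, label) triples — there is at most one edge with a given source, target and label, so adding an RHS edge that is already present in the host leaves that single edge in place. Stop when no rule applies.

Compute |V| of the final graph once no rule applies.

Answer: 3

Rewrite trace:
[0] host  ⇒  3 nodes, 4 edges  {0-q->1 0-q->2 1-q->0 2-q->0}
[1] R2 @ {0↦0, 1↦1}  ⇒  3 nodes, 2 edges  {0-q->2 2-q->0}
[2] R2 @ {0↦0, 1↦2}  ⇒  3 nodes, 0 edges  {∅}
final graph: no rule applies after step 2
NF nodes: {0:B, 1:D, 2:D}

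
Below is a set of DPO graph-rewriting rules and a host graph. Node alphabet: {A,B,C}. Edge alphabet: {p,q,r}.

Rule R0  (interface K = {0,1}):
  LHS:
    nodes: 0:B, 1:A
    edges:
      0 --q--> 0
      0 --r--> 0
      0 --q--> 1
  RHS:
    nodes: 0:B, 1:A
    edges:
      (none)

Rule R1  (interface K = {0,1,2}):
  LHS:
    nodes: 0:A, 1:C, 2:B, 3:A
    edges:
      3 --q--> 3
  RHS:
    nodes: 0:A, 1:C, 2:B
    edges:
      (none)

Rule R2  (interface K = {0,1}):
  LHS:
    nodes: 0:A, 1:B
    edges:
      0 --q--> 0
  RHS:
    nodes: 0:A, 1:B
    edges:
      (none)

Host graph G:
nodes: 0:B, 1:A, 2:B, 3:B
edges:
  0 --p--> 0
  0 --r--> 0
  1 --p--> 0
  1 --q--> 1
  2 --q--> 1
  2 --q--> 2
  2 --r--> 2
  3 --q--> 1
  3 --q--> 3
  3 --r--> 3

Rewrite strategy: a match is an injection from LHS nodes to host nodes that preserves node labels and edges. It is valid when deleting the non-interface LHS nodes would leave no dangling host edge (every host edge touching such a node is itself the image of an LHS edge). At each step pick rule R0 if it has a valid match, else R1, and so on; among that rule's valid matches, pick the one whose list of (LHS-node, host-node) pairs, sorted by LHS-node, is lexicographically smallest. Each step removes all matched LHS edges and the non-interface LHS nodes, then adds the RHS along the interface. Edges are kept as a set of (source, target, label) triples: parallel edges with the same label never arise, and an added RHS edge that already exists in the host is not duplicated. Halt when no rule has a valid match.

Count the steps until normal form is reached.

Answer: 3

Rewrite trace:
[0] host  ⇒  4 nodes, 10 edges  {0-p->0 0-r->0 1-p->0 1-q->1 2-q->1 2-q->2 2-r->2 3-q->1 3-q->3 3-r->3}
[1] R0 @ {0↦2, 1↦1}  ⇒  4 nodes, 7 edges  {0-p->0 0-r->0 1-p->0 1-q->1 3-q->1 3-q->3 3-r->3}
[2] R0 @ {0↦3, 1↦1}  ⇒  4 nodes, 4 edges  {0-p->0 0-r->0 1-p->0 1-q->1}
[3] R2 @ {0↦1, 1↦0}  ⇒  4 nodes, 3 edges  {0-p->0 0-r->0 1-p->0}
final graph: no rule applies after step 3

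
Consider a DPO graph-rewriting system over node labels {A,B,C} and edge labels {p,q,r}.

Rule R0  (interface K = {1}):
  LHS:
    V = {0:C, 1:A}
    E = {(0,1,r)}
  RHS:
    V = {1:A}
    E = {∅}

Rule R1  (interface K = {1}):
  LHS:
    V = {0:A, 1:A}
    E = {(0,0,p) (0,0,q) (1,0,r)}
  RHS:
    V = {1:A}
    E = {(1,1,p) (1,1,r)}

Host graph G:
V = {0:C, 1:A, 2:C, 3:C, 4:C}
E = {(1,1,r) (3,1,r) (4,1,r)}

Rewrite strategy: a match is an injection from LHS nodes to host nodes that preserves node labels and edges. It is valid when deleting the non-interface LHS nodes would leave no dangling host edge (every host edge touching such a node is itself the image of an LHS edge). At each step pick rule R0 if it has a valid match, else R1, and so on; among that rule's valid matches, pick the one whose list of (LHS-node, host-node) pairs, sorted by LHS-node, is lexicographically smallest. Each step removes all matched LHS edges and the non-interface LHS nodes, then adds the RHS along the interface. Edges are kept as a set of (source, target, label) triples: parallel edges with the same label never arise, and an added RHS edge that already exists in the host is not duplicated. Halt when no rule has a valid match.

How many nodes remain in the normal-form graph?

start.  V:5 E:3  edges: 1-r->1 3-r->1 4-r->1
1. fire R0 via {0↦3, 1↦1}  →  V:4 E:2  edges: 1-r->1 4-r->1
2. fire R0 via {0↦4, 1↦1}  →  V:3 E:1  edges: 1-r->1
halt: no rule applies after step 2
NF nodes: {0:C, 1:A, 2:C}

Answer: 3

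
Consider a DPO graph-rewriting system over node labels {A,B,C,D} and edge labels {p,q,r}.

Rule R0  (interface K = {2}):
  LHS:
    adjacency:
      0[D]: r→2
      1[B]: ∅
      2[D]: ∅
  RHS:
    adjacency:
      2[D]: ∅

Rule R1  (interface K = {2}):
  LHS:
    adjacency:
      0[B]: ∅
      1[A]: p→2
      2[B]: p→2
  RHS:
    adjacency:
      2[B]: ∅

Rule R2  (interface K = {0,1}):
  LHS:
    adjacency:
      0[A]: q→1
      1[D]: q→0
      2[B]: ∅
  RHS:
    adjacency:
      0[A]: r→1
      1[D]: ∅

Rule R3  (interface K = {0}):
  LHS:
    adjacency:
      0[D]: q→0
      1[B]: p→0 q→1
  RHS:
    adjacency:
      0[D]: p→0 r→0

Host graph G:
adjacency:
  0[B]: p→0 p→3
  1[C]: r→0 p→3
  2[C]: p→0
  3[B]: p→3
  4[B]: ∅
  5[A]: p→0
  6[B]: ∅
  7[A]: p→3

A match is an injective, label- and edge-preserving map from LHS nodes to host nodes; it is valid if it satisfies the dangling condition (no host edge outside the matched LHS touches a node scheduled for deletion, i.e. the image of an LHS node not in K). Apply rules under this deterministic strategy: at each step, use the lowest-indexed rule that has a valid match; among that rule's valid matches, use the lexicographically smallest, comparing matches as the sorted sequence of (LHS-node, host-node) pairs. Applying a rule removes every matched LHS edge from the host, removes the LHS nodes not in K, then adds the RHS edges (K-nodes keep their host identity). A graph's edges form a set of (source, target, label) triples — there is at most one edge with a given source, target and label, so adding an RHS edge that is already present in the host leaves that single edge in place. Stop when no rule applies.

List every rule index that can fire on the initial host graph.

R0: no valid match — LHS pattern not found
R1: 4 valid matches — {0↦4, 1↦5, 2↦0}, {0↦4, 1↦7, 2↦3}, {0↦6, 1↦5, 2↦0} (+1 more)
R2: no valid match — LHS pattern not found
R3: no valid match — LHS pattern not found

Answer: [R1]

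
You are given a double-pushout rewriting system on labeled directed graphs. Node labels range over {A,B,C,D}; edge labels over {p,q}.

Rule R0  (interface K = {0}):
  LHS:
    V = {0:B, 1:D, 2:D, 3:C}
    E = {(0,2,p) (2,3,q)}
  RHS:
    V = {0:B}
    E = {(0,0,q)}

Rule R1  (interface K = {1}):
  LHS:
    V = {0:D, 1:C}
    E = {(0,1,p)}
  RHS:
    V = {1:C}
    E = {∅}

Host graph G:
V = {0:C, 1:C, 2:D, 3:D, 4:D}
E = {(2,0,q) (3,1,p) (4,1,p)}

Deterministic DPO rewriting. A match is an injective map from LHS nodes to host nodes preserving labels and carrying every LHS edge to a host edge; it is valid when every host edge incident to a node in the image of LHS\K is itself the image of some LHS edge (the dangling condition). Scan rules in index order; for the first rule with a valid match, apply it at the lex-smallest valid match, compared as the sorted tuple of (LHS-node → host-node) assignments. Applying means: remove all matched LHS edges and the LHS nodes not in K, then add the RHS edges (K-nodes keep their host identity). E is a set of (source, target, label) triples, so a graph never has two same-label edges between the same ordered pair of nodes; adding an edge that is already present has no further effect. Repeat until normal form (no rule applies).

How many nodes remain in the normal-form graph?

Answer: 3

Steps:
[0] host  ⇒  5 nodes, 3 edges  {2-q->0 3-p->1 4-p->1}
[1] R1 @ {0↦3, 1↦1}  ⇒  4 nodes, 2 edges  {2-q->0 4-p->1}
[2] R1 @ {0↦4, 1↦1}  ⇒  3 nodes, 1 edges  {2-q->0}
normal form: no rule applies after step 2
NF nodes: {0:C, 1:C, 2:D}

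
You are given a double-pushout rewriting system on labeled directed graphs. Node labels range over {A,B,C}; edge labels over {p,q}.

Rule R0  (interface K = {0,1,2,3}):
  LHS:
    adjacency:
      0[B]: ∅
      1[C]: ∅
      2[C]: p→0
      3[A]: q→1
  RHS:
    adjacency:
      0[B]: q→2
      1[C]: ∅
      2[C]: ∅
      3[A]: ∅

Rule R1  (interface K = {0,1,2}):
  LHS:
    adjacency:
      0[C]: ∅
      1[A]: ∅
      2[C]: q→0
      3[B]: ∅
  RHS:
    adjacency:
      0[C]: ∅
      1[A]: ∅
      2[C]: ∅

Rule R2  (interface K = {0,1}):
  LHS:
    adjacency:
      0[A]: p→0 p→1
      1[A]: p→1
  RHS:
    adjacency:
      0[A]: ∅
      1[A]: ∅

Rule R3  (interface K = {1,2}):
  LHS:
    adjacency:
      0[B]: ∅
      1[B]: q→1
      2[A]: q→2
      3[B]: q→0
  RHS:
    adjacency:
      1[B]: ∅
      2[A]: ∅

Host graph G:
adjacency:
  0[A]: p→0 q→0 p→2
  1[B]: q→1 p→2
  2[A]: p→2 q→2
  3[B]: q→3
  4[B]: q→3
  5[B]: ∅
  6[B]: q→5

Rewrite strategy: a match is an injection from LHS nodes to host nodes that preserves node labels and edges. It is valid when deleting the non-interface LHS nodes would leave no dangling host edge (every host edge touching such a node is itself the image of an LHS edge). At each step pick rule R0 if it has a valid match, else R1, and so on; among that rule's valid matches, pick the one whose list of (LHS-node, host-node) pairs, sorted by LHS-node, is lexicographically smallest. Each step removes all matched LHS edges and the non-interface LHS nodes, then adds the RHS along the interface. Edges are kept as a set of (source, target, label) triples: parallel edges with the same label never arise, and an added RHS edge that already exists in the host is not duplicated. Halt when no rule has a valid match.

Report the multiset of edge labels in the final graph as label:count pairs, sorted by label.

[0] host  ⇒  7 nodes, 10 edges  {0-p->0 0-q->0 0-p->2 1-q->1 1-p->2 2-p->2 2-q->2 3-q->3 4-q->3 6-q->5}
[1] R2 @ {0↦0, 1↦2}  ⇒  7 nodes, 7 edges  {0-q->0 1-q->1 1-p->2 2-q->2 3-q->3 4-q->3 6-q->5}
[2] R3 @ {0↦5, 1↦1, 2↦0, 3↦6}  ⇒  5 nodes, 4 edges  {1-p->2 2-q->2 3-q->3 4-q->3}
halt: no rule applies after step 2
NF edges: [(1, 2, 'p'), (2, 2, 'q'), (3, 3, 'q'), (4, 3, 'q')]

Answer: p:1 q:3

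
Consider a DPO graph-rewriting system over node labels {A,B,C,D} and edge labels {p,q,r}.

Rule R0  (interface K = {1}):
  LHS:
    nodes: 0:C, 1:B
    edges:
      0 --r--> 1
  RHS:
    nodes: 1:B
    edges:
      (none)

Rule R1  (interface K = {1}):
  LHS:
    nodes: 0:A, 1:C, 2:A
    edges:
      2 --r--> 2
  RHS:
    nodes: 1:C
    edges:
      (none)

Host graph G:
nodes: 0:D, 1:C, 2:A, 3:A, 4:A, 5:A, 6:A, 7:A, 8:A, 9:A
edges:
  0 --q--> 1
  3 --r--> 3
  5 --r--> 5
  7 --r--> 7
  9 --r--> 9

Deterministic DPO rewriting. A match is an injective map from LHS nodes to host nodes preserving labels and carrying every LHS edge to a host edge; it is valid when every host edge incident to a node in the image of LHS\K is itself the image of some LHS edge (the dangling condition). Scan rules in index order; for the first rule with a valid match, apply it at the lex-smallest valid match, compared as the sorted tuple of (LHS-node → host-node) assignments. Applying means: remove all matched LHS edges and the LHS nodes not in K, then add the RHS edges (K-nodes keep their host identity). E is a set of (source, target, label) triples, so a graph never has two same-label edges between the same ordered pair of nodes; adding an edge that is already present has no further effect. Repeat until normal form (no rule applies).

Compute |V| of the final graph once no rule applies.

Answer: 2

Steps:
initial: |V|=10 |E|=5  E = 0-q->1 3-r->3 5-r->5 7-r->7 9-r->9
step 1: apply R1 at {0↦2, 1↦1, 2↦3}  → |V|=8 |E|=4  E = 0-q->1 5-r->5 7-r->7 9-r->9
step 2: apply R1 at {0↦4, 1↦1, 2↦5}  → |V|=6 |E|=3  E = 0-q->1 7-r->7 9-r->9
step 3: apply R1 at {0↦6, 1↦1, 2↦7}  → |V|=4 |E|=2  E = 0-q->1 9-r->9
step 4: apply R1 at {0↦8, 1↦1, 2↦9}  → |V|=2 |E|=1  E = 0-q->1
halt: no rule applies after step 4
NF nodes: {0:D, 1:C}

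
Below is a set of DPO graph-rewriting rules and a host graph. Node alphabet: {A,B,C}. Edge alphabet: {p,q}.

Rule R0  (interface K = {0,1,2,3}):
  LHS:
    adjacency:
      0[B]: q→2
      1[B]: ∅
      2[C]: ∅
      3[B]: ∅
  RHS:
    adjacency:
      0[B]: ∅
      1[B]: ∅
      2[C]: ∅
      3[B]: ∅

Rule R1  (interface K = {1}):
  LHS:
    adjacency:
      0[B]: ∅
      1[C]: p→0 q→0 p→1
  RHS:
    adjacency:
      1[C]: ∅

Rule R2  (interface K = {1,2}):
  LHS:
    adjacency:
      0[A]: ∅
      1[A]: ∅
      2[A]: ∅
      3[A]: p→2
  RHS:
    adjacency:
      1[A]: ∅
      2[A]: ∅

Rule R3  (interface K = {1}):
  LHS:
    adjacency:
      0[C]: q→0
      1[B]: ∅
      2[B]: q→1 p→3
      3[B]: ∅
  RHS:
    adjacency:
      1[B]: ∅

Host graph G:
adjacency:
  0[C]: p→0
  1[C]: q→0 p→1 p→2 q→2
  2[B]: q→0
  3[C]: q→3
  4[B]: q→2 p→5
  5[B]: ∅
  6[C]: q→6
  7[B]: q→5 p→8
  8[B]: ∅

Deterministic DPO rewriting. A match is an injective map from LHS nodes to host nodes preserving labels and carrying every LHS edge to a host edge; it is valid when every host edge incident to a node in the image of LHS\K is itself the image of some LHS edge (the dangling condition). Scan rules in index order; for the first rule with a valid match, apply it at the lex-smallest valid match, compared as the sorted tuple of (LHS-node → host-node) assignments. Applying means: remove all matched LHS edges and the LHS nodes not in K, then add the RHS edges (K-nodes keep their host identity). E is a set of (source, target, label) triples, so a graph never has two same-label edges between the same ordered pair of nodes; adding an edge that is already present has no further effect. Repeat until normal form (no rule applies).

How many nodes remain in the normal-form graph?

[0] host  ⇒  9 nodes, 12 edges  {0-p->0 1-q->0 1-p->1 1-p->2 1-q->2 2-q->0 3-q->3 4-q->2 4-p->5 6-q->6 7-q->5 7-p->8}
[1] R0 @ {0↦2, 1↦4, 2↦0, 3↦5}  ⇒  9 nodes, 11 edges  {0-p->0 1-q->0 1-p->1 1-p->2 1-q->2 3-q->3 4-q->2 4-p->5 6-q->6 7-q->5 7-p->8}
[2] R3 @ {0↦3, 1↦5, 2↦7, 3↦8}  ⇒  6 nodes, 8 edges  {0-p->0 1-q->0 1-p->1 1-p->2 1-q->2 4-q->2 4-p->5 6-q->6}
[3] R3 @ {0↦6, 1↦2, 2↦4, 3↦5}  ⇒  3 nodes, 5 edges  {0-p->0 1-q->0 1-p->1 1-p->2 1-q->2}
[4] R1 @ {0↦2, 1↦1}  ⇒  2 nodes, 2 edges  {0-p->0 1-q->0}
halt: no rule applies after step 4
NF nodes: {0:C, 1:C}

Answer: 2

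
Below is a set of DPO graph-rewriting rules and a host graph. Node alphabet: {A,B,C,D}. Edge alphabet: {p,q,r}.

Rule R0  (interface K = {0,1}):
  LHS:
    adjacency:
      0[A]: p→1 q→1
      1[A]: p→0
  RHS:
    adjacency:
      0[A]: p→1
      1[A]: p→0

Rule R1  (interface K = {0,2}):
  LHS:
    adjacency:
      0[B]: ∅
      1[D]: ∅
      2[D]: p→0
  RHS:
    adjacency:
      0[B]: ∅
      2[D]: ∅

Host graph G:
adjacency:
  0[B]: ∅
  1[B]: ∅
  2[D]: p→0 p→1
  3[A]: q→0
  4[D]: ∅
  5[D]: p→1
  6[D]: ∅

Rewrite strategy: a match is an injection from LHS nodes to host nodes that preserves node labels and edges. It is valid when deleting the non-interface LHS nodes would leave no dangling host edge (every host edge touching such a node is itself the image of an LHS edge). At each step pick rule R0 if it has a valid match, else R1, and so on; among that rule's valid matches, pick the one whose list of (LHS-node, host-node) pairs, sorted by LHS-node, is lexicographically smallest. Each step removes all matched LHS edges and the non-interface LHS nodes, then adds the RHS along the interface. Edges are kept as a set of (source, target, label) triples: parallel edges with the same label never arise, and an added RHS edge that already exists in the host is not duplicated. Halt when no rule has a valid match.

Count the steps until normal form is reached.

Answer: 3

Derivation:
start.  V:7 E:4  edges: 2-p->0 2-p->1 3-q->0 5-p->1
1. fire R1 via {0↦0, 1↦4, 2↦2}  →  V:6 E:3  edges: 2-p->1 3-q->0 5-p->1
2. fire R1 via {0↦1, 1↦6, 2↦2}  →  V:5 E:2  edges: 3-q->0 5-p->1
3. fire R1 via {0↦1, 1↦2, 2↦5}  →  V:4 E:1  edges: 3-q->0
normal form: no rule applies after step 3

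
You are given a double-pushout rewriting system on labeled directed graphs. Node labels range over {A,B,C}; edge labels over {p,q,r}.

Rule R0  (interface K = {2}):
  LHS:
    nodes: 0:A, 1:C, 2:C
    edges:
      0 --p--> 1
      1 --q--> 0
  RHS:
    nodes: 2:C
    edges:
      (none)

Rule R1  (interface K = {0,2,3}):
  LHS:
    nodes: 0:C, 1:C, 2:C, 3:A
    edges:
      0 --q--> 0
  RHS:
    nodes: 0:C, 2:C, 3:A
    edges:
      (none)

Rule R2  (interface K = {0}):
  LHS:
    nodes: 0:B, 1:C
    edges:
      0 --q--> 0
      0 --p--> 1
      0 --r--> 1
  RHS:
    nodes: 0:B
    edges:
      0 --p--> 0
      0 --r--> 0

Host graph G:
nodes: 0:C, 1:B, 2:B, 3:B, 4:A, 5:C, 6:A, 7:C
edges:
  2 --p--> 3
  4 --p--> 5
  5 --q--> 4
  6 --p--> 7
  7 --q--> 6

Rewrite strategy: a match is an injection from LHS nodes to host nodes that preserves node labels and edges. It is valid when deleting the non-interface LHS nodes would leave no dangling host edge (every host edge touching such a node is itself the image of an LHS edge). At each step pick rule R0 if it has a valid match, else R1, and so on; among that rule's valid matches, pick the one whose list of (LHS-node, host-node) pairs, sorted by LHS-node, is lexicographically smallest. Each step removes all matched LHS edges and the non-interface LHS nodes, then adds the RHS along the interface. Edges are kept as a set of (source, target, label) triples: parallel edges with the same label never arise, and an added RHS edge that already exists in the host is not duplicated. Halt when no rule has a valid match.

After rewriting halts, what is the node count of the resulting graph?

Answer: 4

Steps:
initial: |V|=8 |E|=5  E = 2-p->3 4-p->5 5-q->4 6-p->7 7-q->6
step 1: apply R0 at {0↦4, 1↦5, 2↦0}  → |V|=6 |E|=3  E = 2-p->3 6-p->7 7-q->6
step 2: apply R0 at {0↦6, 1↦7, 2↦0}  → |V|=4 |E|=1  E = 2-p->3
halt: no rule applies after step 2
NF nodes: {0:C, 1:B, 2:B, 3:B}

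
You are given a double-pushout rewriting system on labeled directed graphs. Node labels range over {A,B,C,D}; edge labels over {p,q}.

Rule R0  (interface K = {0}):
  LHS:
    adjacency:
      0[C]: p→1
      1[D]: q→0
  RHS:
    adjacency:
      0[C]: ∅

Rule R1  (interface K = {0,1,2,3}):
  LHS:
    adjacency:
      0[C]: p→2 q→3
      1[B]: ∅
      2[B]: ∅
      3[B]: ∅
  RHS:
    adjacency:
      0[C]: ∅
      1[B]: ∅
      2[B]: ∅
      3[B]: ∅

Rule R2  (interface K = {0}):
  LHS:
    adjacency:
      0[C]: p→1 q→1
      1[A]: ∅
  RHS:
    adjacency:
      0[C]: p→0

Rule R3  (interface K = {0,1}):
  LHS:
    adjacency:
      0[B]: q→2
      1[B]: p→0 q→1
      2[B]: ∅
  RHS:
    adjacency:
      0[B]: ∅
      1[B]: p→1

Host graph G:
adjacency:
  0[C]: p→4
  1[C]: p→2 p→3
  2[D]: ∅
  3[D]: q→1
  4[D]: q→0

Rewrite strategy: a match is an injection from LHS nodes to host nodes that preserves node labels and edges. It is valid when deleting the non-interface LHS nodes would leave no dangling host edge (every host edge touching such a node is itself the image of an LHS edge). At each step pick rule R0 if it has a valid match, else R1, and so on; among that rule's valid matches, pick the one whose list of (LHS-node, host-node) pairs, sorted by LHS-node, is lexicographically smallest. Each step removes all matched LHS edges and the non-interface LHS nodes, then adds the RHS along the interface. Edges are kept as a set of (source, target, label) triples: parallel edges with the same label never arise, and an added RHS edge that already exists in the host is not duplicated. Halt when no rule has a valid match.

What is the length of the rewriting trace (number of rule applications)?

Answer: 2

Rewrite trace:
[0] host  ⇒  5 nodes, 5 edges  {0-p->4 1-p->2 1-p->3 3-q->1 4-q->0}
[1] R0 @ {0↦0, 1↦4}  ⇒  4 nodes, 3 edges  {1-p->2 1-p->3 3-q->1}
[2] R0 @ {0↦1, 1↦3}  ⇒  3 nodes, 1 edges  {1-p->2}
final graph: no rule applies after step 2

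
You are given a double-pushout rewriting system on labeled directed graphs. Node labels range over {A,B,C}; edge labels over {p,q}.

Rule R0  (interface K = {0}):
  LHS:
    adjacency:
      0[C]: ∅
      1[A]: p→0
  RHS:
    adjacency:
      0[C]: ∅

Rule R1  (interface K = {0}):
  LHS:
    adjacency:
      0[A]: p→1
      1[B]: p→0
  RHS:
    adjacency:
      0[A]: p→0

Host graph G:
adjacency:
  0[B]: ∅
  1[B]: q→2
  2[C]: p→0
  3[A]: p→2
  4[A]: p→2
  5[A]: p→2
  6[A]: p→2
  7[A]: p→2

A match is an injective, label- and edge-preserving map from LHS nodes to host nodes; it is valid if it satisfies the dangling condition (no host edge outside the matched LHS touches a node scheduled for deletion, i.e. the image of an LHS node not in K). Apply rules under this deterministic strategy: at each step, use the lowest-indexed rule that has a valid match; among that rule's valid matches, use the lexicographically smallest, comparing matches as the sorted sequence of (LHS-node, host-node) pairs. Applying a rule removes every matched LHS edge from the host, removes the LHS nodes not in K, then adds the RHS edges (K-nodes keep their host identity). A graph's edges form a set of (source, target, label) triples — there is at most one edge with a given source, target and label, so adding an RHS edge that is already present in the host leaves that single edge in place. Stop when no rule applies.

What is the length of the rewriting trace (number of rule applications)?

initial: |V|=8 |E|=7  E = 1-q->2 2-p->0 3-p->2 4-p->2 5-p->2 6-p->2 7-p->2
step 1: apply R0 at {0↦2, 1↦3}  → |V|=7 |E|=6  E = 1-q->2 2-p->0 4-p->2 5-p->2 6-p->2 7-p->2
step 2: apply R0 at {0↦2, 1↦4}  → |V|=6 |E|=5  E = 1-q->2 2-p->0 5-p->2 6-p->2 7-p->2
step 3: apply R0 at {0↦2, 1↦5}  → |V|=5 |E|=4  E = 1-q->2 2-p->0 6-p->2 7-p->2
step 4: apply R0 at {0↦2, 1↦6}  → |V|=4 |E|=3  E = 1-q->2 2-p->0 7-p->2
step 5: apply R0 at {0↦2, 1↦7}  → |V|=3 |E|=2  E = 1-q->2 2-p->0
final graph: no rule applies after step 5

Answer: 5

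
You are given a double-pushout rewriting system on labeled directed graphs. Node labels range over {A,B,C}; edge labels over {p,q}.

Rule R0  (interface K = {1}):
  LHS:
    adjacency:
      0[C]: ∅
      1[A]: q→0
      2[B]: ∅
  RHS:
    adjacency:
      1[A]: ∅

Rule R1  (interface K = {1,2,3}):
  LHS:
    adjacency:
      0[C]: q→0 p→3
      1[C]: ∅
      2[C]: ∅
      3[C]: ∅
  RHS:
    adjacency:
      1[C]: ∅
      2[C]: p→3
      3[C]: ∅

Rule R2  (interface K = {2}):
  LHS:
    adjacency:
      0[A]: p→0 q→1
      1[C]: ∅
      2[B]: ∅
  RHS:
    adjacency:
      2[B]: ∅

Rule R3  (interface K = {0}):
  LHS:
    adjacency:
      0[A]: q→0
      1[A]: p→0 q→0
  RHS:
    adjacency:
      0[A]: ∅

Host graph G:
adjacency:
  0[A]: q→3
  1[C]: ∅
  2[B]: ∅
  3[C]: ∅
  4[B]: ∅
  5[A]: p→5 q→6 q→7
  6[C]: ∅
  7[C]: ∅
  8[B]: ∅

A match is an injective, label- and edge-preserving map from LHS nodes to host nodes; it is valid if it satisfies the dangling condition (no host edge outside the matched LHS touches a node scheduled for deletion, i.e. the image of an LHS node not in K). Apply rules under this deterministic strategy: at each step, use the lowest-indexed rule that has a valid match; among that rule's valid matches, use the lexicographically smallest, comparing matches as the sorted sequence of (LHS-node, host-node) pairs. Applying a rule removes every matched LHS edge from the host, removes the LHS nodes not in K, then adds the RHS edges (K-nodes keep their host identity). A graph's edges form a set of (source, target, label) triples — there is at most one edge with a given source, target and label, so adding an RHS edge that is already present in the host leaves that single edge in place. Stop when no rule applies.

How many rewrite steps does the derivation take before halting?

Answer: 3

Derivation:
start.  V:9 E:4  edges: 0-q->3 5-p->5 5-q->6 5-q->7
1. fire R0 via {0↦3, 1↦0, 2↦2}  →  V:7 E:3  edges: 5-p->5 5-q->6 5-q->7
2. fire R0 via {0↦6, 1↦5, 2↦4}  →  V:5 E:2  edges: 5-p->5 5-q->7
3. fire R0 via {0↦7, 1↦5, 2↦8}  →  V:3 E:1  edges: 5-p->5
normal form: no rule applies after step 3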